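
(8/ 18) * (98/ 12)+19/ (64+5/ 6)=41200/ 10503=3.92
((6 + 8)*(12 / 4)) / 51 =14 / 17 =0.82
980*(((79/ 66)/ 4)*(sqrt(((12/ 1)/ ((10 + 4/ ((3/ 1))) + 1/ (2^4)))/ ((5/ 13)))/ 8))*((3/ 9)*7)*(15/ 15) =27097*sqrt(35555)/ 36102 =141.53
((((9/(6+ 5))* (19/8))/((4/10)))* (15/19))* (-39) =-26325/176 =-149.57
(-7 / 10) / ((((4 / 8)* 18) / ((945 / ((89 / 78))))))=-5733 / 89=-64.42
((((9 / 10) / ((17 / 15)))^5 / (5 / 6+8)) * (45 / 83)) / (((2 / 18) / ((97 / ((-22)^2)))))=1691090434485 / 48368644102592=0.03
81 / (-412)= -81 / 412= -0.20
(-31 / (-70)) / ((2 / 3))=93 / 140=0.66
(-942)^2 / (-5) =-887364 / 5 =-177472.80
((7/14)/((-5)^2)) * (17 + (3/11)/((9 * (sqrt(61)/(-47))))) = 17/50- 47 * sqrt(61)/100650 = 0.34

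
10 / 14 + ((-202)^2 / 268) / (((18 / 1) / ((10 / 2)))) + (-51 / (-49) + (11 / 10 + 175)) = 32523536 / 147735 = 220.15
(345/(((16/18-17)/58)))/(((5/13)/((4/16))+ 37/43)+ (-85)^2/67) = -11.27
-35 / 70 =-1 / 2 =-0.50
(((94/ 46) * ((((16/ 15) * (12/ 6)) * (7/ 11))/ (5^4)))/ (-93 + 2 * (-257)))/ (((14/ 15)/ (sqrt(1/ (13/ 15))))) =-752 * sqrt(195)/ 1247764375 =-0.00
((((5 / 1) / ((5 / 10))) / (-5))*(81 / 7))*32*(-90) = 466560 / 7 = 66651.43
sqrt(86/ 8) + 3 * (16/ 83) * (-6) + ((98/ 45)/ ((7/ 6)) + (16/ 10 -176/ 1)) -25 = -250249/ 1245 + sqrt(43)/ 2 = -197.72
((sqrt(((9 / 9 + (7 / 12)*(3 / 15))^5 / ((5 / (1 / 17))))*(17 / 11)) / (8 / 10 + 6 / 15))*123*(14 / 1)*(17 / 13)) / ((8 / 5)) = 21901831*sqrt(2211) / 4942080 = 208.38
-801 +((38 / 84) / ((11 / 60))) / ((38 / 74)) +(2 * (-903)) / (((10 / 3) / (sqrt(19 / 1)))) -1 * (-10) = -2709 * sqrt(19) / 5 -60537 / 77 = -3147.85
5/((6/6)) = 5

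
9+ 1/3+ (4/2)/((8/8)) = 34/3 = 11.33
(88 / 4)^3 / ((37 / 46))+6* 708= 646984 / 37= 17486.05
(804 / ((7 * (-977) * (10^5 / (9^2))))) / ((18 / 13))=-23517 / 341950000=-0.00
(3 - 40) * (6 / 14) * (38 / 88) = -2109 / 308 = -6.85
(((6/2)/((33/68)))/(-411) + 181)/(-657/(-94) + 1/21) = 538397314/20933737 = 25.72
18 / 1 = 18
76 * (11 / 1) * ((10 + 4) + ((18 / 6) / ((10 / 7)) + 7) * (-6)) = -33941.60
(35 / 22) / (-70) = -1 / 44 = -0.02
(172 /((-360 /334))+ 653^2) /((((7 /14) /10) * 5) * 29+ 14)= 76724896 /3825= 20058.80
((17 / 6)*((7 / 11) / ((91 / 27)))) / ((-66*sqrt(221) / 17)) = -51*sqrt(221) / 81796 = -0.01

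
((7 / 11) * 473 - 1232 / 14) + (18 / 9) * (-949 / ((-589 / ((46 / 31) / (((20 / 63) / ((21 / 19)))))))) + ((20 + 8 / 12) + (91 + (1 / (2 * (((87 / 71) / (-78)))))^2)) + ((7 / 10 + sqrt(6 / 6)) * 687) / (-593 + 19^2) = 18895938403715 / 14004506928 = 1349.28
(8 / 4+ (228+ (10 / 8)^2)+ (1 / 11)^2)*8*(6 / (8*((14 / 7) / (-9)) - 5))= -12104667 / 7381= -1639.98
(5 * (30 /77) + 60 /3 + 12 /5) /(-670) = -4687 /128975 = -0.04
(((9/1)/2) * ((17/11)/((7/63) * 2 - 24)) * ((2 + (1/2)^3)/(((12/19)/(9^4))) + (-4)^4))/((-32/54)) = 2415259377/219136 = 11021.74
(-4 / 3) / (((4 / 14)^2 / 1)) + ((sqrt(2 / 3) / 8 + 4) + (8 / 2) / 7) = -247 / 21 + sqrt(6) / 24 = -11.66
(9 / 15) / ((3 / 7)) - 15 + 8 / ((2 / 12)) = 172 / 5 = 34.40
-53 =-53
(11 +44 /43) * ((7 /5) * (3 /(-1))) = -10857 /215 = -50.50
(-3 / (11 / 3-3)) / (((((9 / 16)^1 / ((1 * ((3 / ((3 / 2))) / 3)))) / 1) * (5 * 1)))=-16 / 15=-1.07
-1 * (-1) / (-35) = -1 / 35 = -0.03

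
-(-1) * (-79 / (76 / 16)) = -316 / 19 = -16.63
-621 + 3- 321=-939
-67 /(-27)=67 /27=2.48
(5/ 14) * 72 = 180/ 7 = 25.71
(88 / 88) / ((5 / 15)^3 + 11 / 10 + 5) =270 / 1657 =0.16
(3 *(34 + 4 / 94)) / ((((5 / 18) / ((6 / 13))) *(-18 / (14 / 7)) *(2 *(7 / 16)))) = -92160 / 4277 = -21.55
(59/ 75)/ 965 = 59/ 72375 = 0.00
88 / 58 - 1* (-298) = 8686 / 29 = 299.52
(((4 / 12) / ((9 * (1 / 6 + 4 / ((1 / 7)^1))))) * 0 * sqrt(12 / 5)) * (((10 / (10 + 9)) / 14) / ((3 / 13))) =0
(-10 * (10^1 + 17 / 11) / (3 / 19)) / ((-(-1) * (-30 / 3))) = 2413 / 33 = 73.12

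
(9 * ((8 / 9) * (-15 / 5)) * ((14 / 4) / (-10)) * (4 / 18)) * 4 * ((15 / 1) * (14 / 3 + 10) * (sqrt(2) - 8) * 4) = -157696 / 3 + 19712 * sqrt(2) / 3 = -43273.01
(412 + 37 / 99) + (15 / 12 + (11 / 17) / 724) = 125999576 / 304623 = 413.62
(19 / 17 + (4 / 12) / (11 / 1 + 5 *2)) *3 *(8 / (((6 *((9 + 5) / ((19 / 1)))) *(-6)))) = -1.03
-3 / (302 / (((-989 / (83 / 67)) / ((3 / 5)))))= 331315 / 25066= 13.22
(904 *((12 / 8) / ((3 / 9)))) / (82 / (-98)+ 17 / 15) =1494990 / 109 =13715.50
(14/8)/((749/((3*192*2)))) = 288/107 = 2.69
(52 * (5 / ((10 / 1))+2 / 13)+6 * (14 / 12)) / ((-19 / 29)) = -1189 / 19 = -62.58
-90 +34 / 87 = -7796 / 87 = -89.61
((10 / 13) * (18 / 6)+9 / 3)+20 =329 / 13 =25.31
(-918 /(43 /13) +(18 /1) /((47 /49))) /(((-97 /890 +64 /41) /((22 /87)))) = -45.07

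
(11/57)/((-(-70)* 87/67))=737/347130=0.00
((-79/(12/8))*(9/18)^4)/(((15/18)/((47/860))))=-3713/17200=-0.22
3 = 3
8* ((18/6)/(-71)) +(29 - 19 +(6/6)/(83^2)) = 4725925/489119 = 9.66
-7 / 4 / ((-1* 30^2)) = 7 / 3600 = 0.00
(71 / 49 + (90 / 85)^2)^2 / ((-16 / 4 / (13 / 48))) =-17219748325 / 38502512832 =-0.45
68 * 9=612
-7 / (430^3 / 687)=-4809 / 79507000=-0.00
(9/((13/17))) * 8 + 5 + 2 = 1315/13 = 101.15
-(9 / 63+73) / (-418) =256 / 1463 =0.17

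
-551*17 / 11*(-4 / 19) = 1972 / 11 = 179.27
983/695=1.41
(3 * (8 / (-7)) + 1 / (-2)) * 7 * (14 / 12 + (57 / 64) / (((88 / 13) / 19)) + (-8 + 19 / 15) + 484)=-40629233 / 3072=-13225.66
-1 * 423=-423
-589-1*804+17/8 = -11127/8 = -1390.88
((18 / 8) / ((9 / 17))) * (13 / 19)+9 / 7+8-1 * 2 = 5423 / 532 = 10.19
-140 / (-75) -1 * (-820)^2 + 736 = -10074932 / 15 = -671662.13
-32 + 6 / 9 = -94 / 3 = -31.33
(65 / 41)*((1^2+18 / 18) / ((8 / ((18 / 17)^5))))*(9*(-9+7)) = -552698640 / 58214137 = -9.49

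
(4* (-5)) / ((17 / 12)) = -240 / 17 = -14.12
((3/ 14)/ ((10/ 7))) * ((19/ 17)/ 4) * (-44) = -627/ 340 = -1.84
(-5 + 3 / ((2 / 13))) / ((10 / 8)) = 58 / 5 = 11.60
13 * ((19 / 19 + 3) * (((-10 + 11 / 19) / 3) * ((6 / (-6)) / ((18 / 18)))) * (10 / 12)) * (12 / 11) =93080 / 627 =148.45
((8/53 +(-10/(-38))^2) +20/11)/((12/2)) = 143001/420926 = 0.34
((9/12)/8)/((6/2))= 1/32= 0.03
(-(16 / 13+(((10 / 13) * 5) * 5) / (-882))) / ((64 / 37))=-0.70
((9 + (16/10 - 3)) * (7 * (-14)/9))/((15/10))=-7448/135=-55.17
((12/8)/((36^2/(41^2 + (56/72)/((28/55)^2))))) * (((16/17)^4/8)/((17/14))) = 54319136/345025251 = 0.16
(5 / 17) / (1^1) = 5 / 17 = 0.29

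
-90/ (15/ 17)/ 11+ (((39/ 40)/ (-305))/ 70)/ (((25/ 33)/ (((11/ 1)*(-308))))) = -76062003/ 8387500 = -9.07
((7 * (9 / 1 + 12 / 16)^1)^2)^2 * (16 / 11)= 5554571841 / 176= 31560067.28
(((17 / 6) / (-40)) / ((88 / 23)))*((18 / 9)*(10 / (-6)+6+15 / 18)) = -12121 / 63360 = -0.19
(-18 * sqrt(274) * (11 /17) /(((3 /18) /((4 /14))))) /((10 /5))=-165.25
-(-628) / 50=314 / 25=12.56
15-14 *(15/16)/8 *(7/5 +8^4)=-429267/64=-6707.30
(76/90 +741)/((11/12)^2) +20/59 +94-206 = 27527812/35695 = 771.20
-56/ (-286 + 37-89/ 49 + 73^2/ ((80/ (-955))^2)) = -702464/ 9522808961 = -0.00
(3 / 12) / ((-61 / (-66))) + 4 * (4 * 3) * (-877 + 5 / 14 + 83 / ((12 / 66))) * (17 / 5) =-292781277 / 4270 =-68567.04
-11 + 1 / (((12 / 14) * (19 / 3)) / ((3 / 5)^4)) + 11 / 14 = -10.19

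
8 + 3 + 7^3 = 354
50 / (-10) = -5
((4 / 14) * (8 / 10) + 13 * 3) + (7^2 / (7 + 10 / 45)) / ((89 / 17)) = 328208 / 8099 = 40.52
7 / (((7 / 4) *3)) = 4 / 3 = 1.33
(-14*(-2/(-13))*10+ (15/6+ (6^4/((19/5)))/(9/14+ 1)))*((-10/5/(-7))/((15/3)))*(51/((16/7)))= 21852531/90896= 240.41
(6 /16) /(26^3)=0.00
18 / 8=9 / 4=2.25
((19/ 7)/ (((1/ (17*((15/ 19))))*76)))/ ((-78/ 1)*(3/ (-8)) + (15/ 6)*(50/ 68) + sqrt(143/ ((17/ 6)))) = 130917/ 8047678- 867*sqrt(14586)/ 28166873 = 0.01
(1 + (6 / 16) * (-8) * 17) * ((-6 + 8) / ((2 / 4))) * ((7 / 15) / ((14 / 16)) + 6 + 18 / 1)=-14720 / 3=-4906.67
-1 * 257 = -257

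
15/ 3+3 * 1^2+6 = 14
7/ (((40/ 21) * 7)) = 21/ 40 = 0.52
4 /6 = 2 /3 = 0.67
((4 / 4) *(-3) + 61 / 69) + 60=3994 / 69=57.88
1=1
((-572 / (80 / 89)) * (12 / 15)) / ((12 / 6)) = -12727 / 50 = -254.54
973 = 973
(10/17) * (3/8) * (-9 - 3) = -45/17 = -2.65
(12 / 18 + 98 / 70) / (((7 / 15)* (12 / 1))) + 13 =1123 / 84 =13.37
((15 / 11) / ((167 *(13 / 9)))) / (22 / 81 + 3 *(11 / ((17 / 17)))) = 2187 / 12871859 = 0.00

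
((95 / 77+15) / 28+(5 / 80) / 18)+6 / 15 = 763159 / 776160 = 0.98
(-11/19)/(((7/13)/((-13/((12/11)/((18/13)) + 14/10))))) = 6.39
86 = 86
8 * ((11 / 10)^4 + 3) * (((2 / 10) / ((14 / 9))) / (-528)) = -0.01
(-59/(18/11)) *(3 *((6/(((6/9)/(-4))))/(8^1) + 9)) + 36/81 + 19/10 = -87193/180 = -484.41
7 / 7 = 1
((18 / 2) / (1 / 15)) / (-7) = -135 / 7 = -19.29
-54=-54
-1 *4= -4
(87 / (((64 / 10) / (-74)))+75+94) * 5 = -66955 / 16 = -4184.69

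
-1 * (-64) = 64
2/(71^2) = 0.00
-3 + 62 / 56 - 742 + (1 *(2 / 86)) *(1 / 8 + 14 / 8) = -743.85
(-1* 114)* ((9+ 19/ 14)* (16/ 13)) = -132240/ 91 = -1453.19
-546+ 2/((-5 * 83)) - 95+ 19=-258132/415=-622.00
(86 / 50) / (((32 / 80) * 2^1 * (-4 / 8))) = -43 / 10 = -4.30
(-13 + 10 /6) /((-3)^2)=-34 /27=-1.26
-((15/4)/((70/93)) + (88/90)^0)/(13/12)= -1005/182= -5.52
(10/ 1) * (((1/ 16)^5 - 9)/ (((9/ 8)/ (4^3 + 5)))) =-1085276045/ 196608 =-5520.00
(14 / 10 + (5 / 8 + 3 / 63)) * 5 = 1741 / 168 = 10.36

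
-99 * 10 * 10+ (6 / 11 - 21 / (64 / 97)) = -9931.28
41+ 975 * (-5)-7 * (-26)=-4652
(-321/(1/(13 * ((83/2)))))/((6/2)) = -115453/2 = -57726.50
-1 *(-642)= 642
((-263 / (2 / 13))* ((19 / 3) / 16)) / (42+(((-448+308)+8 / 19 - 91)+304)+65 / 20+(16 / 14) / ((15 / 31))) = -43199065 / 7726744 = -5.59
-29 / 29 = -1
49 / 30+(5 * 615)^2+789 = 283692469 / 30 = 9456415.63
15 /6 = 5 /2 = 2.50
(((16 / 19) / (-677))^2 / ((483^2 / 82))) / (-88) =-2624 / 424591686015651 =-0.00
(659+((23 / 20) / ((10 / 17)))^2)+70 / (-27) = 713047787 / 1080000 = 660.23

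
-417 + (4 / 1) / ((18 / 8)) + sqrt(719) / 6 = -3737 / 9 + sqrt(719) / 6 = -410.75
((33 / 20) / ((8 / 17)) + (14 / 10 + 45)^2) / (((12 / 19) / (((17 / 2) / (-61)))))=-557230879 / 1171200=-475.78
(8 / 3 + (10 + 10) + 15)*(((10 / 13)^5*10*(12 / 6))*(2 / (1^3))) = 452000000 / 1113879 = 405.79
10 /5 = 2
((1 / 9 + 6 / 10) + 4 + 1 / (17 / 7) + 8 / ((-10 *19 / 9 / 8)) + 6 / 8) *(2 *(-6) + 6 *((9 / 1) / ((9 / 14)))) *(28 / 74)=4625404 / 59755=77.41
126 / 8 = 63 / 4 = 15.75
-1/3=-0.33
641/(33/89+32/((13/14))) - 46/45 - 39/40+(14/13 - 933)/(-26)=128108570969/2451912840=52.25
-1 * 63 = -63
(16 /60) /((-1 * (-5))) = 0.05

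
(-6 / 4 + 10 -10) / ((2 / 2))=-1.50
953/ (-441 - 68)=-953/ 509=-1.87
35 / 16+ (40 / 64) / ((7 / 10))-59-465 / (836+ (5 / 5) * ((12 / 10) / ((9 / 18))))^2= -6878759327 / 123010048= -55.92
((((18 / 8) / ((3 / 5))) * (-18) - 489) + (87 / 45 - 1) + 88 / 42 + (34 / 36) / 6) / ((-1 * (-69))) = -2091527 / 260820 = -8.02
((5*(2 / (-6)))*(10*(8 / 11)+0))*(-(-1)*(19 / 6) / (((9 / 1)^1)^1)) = -3800 / 891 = -4.26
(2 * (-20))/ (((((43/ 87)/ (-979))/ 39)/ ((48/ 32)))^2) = -993060281880810/ 1849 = -537079654884.16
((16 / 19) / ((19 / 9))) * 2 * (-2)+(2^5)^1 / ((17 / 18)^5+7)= 13391713728 / 5287506713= 2.53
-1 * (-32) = 32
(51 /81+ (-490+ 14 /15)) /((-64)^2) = -65939 /552960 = -0.12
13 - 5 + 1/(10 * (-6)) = 479/60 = 7.98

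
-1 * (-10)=10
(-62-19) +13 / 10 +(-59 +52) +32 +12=-427 / 10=-42.70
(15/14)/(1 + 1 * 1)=15/28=0.54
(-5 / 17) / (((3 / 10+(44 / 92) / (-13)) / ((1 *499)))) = -7460050 / 13379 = -557.59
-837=-837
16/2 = 8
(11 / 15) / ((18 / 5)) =11 / 54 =0.20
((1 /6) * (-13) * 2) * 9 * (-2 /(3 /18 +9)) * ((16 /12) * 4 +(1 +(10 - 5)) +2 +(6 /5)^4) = 4506528 /34375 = 131.10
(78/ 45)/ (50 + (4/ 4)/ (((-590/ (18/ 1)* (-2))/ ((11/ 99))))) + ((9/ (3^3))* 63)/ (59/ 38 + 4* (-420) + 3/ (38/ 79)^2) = 670662424/ 30406533195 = 0.02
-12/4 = -3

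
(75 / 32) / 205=15 / 1312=0.01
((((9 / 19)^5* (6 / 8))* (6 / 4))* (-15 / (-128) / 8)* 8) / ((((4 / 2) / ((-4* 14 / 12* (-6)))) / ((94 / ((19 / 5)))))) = 13113306675 / 12043745536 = 1.09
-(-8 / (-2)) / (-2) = 2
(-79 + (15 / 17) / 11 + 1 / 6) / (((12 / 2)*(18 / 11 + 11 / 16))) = -353444 / 62577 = -5.65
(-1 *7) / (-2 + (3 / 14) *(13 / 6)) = 196 / 43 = 4.56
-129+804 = 675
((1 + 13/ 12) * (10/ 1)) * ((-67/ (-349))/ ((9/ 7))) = 58625/ 18846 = 3.11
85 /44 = 1.93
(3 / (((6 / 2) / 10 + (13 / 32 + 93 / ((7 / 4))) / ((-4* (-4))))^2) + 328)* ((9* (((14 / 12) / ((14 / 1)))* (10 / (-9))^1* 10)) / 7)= -35044260728200 / 89685817221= -390.74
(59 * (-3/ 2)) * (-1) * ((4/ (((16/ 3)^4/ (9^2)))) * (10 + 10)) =5806485/ 8192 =708.80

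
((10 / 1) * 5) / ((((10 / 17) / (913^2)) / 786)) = 55690744890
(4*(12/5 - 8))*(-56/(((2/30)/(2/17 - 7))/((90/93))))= -66044160/527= -125320.99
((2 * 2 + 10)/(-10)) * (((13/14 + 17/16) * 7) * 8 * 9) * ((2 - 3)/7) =2007/10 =200.70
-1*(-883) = 883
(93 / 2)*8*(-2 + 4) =744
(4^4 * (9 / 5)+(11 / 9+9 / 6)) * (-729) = -3379077 / 10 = -337907.70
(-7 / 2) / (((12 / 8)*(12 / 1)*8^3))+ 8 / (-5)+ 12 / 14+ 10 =5971723 / 645120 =9.26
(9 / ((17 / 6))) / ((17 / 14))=756 / 289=2.62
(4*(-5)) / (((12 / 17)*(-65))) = 17 / 39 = 0.44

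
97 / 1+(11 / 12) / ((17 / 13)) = 19931 / 204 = 97.70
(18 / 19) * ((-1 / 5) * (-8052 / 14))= 72468 / 665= 108.97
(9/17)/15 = 3/85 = 0.04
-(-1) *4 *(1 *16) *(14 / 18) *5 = 2240 / 9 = 248.89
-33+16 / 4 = -29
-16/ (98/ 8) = -64/ 49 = -1.31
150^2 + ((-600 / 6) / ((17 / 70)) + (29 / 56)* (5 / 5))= 21028493 / 952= 22088.75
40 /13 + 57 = 781 /13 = 60.08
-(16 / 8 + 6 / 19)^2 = -1936 / 361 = -5.36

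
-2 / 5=-0.40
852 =852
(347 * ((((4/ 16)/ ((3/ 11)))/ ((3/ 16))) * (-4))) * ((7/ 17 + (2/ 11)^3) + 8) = -1057483888/ 18513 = -57121.15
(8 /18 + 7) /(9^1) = 67 /81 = 0.83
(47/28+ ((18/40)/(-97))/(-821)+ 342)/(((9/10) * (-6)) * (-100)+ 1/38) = 36401476021/57198080695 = 0.64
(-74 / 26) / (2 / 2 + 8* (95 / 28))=-259 / 2561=-0.10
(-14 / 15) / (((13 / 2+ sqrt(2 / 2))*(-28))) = 1 / 225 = 0.00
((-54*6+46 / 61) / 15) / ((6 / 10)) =-19718 / 549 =-35.92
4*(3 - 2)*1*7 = 28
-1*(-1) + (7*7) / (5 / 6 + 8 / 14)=2117 / 59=35.88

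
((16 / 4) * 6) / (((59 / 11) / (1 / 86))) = 132 / 2537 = 0.05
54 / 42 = 9 / 7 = 1.29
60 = 60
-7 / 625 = -0.01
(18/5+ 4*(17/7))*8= 3728/35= 106.51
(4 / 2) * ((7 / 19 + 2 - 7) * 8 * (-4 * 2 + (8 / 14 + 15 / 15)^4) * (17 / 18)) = 54657856 / 410571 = 133.13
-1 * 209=-209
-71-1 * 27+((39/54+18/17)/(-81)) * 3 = -810221/8262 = -98.07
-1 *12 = -12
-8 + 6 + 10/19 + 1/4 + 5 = 287/76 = 3.78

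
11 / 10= 1.10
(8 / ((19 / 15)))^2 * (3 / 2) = 21600 / 361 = 59.83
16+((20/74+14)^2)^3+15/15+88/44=21667285821796075/2565726409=8444893.32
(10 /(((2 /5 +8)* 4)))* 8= 50 /21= 2.38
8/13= 0.62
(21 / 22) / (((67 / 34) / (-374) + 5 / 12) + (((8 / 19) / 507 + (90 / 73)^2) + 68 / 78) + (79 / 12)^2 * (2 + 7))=2492380845864 / 1025800243444003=0.00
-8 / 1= -8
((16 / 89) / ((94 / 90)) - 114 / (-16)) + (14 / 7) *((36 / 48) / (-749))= 182848863 / 25064536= 7.30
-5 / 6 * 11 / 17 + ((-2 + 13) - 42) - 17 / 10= -8476 / 255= -33.24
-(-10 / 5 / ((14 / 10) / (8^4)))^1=40960 / 7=5851.43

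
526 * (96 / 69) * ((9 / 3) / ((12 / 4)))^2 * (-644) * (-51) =24036096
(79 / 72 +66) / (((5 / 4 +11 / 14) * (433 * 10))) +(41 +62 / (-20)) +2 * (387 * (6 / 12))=1887686059 / 4442580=424.91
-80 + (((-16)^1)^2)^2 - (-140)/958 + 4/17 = 533011314/8143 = 65456.38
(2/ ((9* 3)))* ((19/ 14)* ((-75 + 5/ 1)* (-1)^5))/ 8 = 95/ 108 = 0.88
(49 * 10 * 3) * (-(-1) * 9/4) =6615/2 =3307.50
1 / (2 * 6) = 0.08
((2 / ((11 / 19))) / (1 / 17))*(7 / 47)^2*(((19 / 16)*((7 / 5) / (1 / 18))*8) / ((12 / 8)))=25259892 / 121495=207.91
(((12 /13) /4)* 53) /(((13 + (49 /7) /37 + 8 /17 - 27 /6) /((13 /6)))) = 2.89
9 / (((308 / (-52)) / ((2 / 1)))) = -234 / 77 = -3.04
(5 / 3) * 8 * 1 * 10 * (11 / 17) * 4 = 17600 / 51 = 345.10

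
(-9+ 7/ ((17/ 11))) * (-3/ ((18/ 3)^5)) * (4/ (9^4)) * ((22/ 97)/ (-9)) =-209/ 7887115881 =-0.00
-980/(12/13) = -3185/3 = -1061.67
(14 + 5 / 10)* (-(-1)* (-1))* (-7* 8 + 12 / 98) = 39701 / 49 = 810.22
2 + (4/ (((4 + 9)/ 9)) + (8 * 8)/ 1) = 894/ 13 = 68.77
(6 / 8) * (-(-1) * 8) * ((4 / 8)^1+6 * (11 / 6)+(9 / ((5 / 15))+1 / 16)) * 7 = 12957 / 8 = 1619.62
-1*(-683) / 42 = 683 / 42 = 16.26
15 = 15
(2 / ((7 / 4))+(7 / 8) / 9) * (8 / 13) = 625 / 819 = 0.76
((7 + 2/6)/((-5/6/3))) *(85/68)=-33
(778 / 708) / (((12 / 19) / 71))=524761 / 4248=123.53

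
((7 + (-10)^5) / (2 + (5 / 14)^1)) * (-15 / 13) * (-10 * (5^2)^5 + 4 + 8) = -683545814443380 / 143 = -4780040660443.22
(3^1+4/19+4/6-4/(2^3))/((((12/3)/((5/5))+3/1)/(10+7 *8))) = 605/19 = 31.84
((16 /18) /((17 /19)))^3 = 3511808 /3581577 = 0.98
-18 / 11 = -1.64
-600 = -600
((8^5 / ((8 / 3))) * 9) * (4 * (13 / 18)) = 319488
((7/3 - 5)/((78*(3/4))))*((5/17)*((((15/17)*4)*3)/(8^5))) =-25/5770752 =-0.00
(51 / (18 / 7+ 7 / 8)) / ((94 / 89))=127092 / 9071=14.01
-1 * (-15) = 15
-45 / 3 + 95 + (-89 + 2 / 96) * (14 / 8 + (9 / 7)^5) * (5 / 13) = -4200338215 / 41950272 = -100.13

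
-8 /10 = -4 /5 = -0.80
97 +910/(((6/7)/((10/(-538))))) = 62354/807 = 77.27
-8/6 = -1.33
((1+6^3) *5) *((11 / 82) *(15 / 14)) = 155.95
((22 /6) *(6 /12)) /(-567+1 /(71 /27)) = -781 /241380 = -0.00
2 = 2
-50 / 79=-0.63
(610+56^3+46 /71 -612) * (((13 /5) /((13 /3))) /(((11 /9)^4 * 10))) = 24542024112 /5197555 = 4721.84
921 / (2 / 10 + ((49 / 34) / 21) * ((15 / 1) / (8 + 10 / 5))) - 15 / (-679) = 212623605 / 69937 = 3040.22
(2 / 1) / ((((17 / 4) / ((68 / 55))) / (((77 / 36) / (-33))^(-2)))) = 373248 / 2695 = 138.50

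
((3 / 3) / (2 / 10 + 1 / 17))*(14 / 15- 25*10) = -31756 / 33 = -962.30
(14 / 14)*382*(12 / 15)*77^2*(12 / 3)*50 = 362380480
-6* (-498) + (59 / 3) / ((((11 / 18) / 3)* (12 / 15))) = 68391 / 22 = 3108.68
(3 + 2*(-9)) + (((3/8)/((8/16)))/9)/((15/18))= -149/10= -14.90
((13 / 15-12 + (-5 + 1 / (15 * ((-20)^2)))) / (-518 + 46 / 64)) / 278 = 0.00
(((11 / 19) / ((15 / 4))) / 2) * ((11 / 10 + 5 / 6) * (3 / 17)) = 638 / 24225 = 0.03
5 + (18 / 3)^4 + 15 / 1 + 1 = 1317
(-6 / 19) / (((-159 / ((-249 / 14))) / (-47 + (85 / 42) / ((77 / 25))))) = 12439459 / 7598822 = 1.64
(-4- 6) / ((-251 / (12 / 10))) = 12 / 251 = 0.05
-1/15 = -0.07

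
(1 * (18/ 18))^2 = 1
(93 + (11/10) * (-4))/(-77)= -443/385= -1.15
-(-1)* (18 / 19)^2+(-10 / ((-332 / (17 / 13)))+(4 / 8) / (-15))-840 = -4902660082 / 5842785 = -839.10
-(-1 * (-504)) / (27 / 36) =-672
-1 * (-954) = 954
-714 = -714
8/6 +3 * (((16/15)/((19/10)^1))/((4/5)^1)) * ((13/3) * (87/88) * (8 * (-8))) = -361084/627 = -575.89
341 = 341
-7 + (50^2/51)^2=6231793/2601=2395.92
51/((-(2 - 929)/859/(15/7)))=73015/721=101.27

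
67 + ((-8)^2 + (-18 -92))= 21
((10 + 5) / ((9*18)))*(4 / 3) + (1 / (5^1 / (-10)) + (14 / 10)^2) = 169 / 2025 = 0.08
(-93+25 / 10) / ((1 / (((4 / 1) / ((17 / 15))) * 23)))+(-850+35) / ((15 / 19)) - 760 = -466079 / 51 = -9138.80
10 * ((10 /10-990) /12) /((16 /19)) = -93955 /96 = -978.70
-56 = -56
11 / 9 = 1.22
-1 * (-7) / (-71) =-7 / 71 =-0.10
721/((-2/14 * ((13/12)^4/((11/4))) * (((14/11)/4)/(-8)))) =7236117504/28561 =253356.59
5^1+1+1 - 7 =0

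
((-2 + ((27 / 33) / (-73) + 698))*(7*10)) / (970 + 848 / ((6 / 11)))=8383185 / 434423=19.30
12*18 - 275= -59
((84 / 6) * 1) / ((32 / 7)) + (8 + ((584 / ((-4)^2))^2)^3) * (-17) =-2572681855421 / 64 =-40198153990.95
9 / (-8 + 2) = -3 / 2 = -1.50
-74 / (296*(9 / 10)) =-5 / 18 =-0.28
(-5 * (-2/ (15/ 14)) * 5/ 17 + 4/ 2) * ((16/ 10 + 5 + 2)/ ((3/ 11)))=114466/ 765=149.63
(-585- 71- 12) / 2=-334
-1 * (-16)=16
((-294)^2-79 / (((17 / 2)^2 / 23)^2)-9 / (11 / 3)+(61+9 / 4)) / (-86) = -317839728675 / 316043464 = -1005.68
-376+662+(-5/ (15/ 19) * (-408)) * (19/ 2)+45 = 24879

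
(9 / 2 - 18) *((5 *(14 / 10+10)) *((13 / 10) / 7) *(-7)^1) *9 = 180063 / 20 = 9003.15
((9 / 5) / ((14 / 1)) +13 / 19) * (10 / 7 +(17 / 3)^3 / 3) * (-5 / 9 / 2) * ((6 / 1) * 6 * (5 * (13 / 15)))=-494679653 / 226233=-2186.59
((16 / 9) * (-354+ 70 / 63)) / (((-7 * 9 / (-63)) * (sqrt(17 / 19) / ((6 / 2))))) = -50816 * sqrt(323) / 459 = -1989.71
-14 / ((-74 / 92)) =644 / 37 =17.41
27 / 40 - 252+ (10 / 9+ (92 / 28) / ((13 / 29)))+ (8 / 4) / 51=-135245239 / 556920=-242.85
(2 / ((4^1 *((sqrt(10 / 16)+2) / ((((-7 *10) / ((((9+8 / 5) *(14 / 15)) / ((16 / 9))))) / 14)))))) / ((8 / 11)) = -11000 / 30051+1375 *sqrt(10) / 30051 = -0.22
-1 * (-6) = 6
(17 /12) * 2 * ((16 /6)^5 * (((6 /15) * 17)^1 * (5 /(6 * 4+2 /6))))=9469952 /17739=533.85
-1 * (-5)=5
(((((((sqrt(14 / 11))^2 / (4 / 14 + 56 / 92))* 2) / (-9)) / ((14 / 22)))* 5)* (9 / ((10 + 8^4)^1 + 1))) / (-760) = 161 / 22473504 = 0.00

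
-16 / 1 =-16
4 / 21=0.19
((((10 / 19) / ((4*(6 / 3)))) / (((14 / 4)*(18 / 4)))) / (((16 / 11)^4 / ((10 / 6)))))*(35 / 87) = 1830125 / 2924937216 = 0.00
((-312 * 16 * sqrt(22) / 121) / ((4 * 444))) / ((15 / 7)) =-728 * sqrt(22) / 67155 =-0.05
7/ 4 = 1.75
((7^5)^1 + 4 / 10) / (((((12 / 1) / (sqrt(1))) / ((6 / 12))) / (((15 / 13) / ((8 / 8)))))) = 84037 / 104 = 808.05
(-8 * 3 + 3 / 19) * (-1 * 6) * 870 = 2364660 / 19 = 124455.79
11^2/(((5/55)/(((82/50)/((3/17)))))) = 927707/75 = 12369.43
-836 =-836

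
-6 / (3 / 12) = -24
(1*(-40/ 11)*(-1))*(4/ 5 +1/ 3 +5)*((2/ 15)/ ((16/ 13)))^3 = 50531/ 1782000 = 0.03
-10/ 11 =-0.91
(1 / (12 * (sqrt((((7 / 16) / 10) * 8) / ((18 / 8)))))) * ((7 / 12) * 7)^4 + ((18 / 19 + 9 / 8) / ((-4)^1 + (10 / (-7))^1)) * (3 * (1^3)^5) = -6615 / 5776 + 823543 * sqrt(35) / 82944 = 57.59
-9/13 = -0.69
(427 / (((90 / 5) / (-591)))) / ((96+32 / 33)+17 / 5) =-4626545 / 33122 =-139.68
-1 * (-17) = 17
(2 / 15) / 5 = 2 / 75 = 0.03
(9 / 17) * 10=90 / 17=5.29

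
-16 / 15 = -1.07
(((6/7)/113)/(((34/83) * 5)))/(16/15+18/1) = 747/3845842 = 0.00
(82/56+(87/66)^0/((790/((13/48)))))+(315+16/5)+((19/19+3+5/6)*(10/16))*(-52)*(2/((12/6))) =14385193/88480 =162.58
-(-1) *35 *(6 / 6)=35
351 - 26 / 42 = 350.38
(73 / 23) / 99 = 73 / 2277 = 0.03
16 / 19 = 0.84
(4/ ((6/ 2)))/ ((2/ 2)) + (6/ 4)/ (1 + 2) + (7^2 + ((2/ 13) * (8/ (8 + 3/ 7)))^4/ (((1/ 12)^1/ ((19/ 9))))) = 105579521488177/ 2076503685126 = 50.84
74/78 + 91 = 3586/39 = 91.95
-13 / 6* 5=-65 / 6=-10.83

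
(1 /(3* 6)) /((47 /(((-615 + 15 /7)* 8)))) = -5720 /987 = -5.80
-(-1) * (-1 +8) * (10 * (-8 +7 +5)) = 280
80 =80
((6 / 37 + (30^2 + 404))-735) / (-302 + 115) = -21059 / 6919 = -3.04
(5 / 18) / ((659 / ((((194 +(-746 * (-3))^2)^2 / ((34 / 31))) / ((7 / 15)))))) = 4860888758859775 / 235263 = 20661509709.81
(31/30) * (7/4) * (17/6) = 3689/720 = 5.12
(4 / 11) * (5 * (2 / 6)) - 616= -20308 / 33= -615.39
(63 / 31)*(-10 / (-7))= 90 / 31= 2.90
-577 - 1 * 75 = -652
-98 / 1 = -98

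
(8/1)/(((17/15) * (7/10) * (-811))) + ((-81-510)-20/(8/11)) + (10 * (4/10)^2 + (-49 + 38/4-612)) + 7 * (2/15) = -1834847108/1447635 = -1267.48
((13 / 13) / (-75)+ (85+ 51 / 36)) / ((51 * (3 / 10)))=25921 / 4590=5.65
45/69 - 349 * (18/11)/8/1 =-71583/1012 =-70.73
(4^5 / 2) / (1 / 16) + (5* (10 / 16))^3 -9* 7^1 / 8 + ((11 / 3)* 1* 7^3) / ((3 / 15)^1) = 22276571 / 1536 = 14502.98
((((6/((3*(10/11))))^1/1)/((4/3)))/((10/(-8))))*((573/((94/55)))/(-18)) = 23111/940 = 24.59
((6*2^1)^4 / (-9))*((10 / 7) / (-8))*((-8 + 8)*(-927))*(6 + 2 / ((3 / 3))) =0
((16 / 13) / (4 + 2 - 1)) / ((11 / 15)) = 48 / 143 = 0.34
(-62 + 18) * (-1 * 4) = 176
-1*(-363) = 363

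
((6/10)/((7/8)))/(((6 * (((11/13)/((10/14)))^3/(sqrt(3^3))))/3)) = 1977300 * sqrt(3)/3195731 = 1.07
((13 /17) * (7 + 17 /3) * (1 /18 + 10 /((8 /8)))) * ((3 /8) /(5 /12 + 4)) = 44707 /5406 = 8.27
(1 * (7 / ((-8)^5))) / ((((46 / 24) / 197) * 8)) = -4137 / 1507328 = -0.00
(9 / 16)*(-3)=-27 / 16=-1.69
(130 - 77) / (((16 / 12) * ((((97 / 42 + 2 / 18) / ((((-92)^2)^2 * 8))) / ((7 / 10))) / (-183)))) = -30139654777344 / 25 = -1205586191093.76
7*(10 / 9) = 70 / 9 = 7.78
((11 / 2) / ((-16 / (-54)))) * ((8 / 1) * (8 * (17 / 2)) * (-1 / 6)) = -1683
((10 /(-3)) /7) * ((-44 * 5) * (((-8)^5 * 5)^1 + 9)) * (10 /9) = -3604282000 /189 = -19070275.13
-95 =-95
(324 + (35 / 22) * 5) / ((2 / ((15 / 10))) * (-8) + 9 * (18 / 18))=-21909 / 110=-199.17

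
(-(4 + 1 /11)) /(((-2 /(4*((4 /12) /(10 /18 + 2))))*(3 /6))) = 540 /253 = 2.13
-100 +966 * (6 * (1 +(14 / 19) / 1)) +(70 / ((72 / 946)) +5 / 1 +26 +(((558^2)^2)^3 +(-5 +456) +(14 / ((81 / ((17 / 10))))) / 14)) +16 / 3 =7011630337132994153392392119836109014 / 7695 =911193026268095406548718900000000.00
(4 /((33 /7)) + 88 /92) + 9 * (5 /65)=24641 /9867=2.50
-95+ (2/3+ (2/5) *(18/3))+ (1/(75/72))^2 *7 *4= -123991/1875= -66.13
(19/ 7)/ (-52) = -19/ 364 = -0.05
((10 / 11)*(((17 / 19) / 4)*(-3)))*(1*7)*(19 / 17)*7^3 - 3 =-1640.05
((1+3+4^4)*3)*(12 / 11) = 9360 / 11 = 850.91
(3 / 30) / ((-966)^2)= 1 / 9331560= 0.00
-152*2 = -304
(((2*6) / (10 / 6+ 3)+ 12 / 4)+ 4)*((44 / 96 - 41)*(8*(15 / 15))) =-9313 / 3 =-3104.33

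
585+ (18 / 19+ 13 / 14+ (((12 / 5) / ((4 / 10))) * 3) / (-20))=389674 / 665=585.98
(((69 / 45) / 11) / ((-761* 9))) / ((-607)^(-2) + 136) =-368449 / 2462065335675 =-0.00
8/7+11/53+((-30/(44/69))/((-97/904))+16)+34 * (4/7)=188120435/395857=475.22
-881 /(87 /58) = -1762 /3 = -587.33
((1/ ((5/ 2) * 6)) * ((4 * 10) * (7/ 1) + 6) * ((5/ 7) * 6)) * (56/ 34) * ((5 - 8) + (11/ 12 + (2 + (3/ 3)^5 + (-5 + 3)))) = -7436/ 51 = -145.80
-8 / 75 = -0.11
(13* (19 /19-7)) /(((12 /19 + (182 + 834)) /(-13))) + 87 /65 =1466391 /627770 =2.34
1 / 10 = 0.10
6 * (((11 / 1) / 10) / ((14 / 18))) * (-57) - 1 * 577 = -37124 / 35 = -1060.69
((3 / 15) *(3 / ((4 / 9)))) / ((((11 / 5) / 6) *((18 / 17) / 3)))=459 / 44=10.43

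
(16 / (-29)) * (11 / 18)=-0.34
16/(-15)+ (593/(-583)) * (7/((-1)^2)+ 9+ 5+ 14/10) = -208576/8745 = -23.85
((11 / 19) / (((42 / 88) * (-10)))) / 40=-121 / 39900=-0.00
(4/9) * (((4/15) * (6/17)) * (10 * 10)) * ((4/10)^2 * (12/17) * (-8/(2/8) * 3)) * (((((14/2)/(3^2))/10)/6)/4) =-28672/195075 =-0.15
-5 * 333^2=-554445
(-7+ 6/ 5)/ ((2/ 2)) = -29/ 5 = -5.80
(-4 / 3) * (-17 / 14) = 34 / 21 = 1.62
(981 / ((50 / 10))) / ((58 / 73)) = 71613 / 290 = 246.94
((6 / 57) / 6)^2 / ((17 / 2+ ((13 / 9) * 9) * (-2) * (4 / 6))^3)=-24 / 53744597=-0.00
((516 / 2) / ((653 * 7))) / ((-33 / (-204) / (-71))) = -1245624 / 50281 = -24.77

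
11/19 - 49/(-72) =1723/1368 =1.26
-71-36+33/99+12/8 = -631/6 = -105.17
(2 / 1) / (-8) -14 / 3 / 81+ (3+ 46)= 47329 / 972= 48.69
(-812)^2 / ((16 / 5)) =206045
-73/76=-0.96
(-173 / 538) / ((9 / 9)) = -173 / 538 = -0.32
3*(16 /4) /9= 4 /3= 1.33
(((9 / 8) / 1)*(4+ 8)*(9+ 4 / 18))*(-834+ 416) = -52041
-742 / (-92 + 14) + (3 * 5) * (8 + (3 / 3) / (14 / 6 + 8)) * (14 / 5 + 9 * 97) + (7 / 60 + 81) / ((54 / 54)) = 2574153281 / 24180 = 106457.95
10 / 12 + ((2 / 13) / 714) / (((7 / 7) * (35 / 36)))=270797 / 324870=0.83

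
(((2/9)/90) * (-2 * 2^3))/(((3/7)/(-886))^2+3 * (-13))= 0.00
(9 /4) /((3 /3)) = 9 /4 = 2.25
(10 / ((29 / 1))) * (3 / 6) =0.17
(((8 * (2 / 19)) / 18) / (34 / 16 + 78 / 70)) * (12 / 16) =560 / 51699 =0.01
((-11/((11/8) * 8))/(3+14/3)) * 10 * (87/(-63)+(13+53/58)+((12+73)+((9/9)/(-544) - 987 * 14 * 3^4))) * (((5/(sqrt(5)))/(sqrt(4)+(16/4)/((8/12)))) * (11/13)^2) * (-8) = -2337057.77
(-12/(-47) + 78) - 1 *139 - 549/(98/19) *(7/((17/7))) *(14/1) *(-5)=17110460/799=21414.84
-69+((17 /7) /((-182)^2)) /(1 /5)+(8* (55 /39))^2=9356149 /160524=58.29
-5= -5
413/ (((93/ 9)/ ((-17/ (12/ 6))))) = -21063/ 62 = -339.73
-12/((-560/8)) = 6/35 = 0.17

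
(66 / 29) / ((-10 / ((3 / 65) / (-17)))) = 99 / 160225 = 0.00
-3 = -3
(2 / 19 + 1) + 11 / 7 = 356 / 133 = 2.68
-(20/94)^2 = -100/2209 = -0.05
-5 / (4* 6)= -5 / 24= -0.21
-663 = -663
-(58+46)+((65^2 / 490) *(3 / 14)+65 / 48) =-1659541 / 16464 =-100.80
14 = 14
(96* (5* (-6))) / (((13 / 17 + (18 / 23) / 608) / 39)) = -13350804480 / 91049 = -146633.18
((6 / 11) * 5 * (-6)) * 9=-147.27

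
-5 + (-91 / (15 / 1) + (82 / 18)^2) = 3923 / 405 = 9.69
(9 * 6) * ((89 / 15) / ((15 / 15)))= 1602 / 5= 320.40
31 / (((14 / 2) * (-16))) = -31 / 112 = -0.28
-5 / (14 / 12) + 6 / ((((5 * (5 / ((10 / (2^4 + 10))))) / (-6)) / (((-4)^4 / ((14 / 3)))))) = -34.67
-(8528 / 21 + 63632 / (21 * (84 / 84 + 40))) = -480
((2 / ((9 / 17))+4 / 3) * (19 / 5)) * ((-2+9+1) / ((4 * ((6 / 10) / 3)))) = 1748 / 9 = 194.22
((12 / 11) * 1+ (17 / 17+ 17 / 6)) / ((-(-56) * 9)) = 325 / 33264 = 0.01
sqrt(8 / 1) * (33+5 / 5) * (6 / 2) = 204 * sqrt(2) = 288.50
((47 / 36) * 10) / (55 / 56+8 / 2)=2.62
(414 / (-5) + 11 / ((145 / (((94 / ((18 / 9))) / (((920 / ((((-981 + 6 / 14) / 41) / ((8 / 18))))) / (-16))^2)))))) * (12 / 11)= -151022914114824 / 1737481389875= -86.92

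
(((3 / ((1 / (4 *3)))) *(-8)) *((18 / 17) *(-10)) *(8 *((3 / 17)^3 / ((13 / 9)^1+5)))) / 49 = 50388480 / 118683341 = 0.42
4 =4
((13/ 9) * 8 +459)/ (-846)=-4235/ 7614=-0.56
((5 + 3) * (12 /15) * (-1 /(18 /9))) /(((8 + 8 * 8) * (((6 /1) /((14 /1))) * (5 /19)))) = -266 /675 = -0.39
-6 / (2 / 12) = -36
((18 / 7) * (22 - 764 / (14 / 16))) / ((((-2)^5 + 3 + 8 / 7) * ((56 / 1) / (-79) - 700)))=-235341 / 2098915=-0.11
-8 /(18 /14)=-56 /9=-6.22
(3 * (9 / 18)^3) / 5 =3 / 40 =0.08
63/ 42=3/ 2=1.50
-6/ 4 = -3/ 2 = -1.50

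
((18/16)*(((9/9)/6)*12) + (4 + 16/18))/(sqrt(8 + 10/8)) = 257*sqrt(37)/666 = 2.35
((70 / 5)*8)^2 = 12544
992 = 992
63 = 63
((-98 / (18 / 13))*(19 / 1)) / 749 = -1729 / 963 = -1.80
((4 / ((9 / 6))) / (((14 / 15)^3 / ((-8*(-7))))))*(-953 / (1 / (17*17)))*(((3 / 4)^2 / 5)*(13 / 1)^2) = -94254582825 / 98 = -961781457.40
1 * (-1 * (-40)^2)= -1600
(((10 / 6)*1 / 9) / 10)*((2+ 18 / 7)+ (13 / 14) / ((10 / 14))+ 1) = 481 / 3780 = 0.13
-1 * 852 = -852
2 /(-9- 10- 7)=-1 /13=-0.08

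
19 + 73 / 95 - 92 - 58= -12372 / 95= -130.23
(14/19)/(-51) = -14/969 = -0.01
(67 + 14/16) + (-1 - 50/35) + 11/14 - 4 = 3485/56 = 62.23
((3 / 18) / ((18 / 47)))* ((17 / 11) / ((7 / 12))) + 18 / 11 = 1933 / 693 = 2.79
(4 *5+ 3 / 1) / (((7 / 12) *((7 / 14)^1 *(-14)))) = -276 / 49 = -5.63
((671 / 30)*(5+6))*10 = 7381 / 3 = 2460.33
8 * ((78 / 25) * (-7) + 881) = 171832 / 25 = 6873.28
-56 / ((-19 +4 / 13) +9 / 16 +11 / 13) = 11648 / 3595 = 3.24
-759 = -759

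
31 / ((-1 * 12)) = -31 / 12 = -2.58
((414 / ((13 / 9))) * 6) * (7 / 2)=78246 / 13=6018.92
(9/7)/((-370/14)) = -0.05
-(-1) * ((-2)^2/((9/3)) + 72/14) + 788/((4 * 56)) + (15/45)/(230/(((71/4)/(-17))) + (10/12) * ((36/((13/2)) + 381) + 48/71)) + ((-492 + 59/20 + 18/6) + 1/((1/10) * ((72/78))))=-4924533053/10585400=-465.22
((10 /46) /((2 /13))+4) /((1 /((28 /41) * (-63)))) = -219618 /943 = -232.89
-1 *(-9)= 9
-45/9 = -5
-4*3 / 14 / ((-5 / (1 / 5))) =6 / 175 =0.03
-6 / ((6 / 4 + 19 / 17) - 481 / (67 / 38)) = 4556 / 205163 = 0.02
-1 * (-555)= 555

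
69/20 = 3.45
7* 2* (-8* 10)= -1120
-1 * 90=-90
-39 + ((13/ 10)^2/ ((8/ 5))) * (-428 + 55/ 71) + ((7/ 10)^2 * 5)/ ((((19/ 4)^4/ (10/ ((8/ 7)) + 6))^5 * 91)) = -544311243336704225838731892575549/ 1110257456042077421198951031136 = -490.26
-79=-79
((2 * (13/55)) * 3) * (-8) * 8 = -4992/55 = -90.76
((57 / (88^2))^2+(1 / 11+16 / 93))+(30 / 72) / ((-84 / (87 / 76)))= 63625484651 / 247254396928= 0.26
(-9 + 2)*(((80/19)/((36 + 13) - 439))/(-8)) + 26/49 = 0.52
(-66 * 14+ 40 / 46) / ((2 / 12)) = -127392 / 23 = -5538.78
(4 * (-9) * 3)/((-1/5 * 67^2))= 540/4489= 0.12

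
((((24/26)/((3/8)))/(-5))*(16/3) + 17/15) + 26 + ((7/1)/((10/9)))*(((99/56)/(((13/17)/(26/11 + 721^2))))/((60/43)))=112862142909/20800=5426064.56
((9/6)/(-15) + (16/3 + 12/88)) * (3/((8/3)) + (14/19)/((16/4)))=88157/12540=7.03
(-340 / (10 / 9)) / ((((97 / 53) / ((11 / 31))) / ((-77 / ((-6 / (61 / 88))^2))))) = 23468347 / 384896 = 60.97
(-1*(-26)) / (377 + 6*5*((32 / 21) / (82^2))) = 305942 / 4436239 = 0.07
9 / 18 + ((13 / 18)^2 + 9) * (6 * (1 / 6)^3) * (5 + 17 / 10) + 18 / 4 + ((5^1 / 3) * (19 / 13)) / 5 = 2201471 / 303264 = 7.26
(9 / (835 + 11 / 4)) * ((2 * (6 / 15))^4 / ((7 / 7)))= 3072 / 698125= 0.00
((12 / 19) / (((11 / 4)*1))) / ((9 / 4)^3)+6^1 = 305746 / 50787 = 6.02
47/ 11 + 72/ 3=28.27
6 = 6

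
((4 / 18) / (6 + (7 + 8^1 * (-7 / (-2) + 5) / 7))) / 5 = 14 / 7155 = 0.00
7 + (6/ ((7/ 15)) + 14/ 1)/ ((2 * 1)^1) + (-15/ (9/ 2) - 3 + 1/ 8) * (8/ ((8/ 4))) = -185/ 42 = -4.40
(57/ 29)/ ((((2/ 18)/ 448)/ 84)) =19305216/ 29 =665697.10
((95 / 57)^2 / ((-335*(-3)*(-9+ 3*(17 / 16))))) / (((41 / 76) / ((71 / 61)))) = -431680 / 420760737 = -0.00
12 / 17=0.71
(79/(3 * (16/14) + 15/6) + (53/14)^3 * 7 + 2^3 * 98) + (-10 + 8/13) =493911979/422968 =1167.73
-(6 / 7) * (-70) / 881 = 60 / 881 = 0.07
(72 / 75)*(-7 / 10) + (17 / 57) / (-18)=-88309 / 128250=-0.69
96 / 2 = 48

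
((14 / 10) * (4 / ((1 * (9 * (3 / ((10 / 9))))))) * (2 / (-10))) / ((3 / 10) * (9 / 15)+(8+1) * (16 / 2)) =-560 / 876987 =-0.00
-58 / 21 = -2.76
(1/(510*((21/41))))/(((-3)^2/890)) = 3649/9639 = 0.38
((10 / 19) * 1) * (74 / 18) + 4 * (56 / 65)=62354 / 11115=5.61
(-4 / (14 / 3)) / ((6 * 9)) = -1 / 63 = -0.02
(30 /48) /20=1 /32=0.03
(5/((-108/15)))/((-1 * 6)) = 25/216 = 0.12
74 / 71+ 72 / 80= 1379 / 710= 1.94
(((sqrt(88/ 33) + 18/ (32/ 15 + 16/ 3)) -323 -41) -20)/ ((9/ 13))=-548.83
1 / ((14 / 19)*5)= 19 / 70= 0.27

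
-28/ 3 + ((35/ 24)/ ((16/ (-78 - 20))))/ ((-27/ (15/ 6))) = -88193/ 10368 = -8.51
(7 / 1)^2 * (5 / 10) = 49 / 2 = 24.50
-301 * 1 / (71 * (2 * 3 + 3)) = -301 / 639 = -0.47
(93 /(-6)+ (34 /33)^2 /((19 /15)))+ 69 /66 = -93913 /6897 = -13.62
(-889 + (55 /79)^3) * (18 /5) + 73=-7706656093 /2465195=-3126.19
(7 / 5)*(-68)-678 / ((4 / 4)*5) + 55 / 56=-64349 / 280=-229.82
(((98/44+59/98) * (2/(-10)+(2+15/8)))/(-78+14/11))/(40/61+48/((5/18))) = -279075/357207808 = -0.00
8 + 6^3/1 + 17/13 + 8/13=2937/13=225.92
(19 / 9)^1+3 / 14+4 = 797 / 126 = 6.33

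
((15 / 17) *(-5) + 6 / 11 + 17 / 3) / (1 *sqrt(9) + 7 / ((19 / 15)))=9595 / 45441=0.21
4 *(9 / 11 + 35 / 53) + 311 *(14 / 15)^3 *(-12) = -1986212488 / 655875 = -3028.34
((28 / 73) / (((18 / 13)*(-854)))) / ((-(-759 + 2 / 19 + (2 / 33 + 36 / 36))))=-2717 / 6347689158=-0.00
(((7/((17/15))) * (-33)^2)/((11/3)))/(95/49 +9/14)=277830/391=710.56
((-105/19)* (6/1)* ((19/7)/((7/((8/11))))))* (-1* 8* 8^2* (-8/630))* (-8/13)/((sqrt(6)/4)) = 524288* sqrt(6)/21021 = 61.09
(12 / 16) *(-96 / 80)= -9 / 10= -0.90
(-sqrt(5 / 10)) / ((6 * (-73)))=sqrt(2) / 876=0.00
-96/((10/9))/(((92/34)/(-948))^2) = -28050349248/2645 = -10605046.97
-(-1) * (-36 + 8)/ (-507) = 28/ 507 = 0.06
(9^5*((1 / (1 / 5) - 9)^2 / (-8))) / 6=-19683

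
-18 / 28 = -9 / 14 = -0.64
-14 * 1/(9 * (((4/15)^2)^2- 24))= 39375/607372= 0.06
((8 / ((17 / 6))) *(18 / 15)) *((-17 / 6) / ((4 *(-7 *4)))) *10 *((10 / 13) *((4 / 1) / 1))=240 / 91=2.64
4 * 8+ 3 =35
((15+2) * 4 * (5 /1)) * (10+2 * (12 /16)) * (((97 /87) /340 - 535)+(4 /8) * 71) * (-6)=339827599 /29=11718193.07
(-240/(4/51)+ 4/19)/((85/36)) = -2092896/1615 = -1295.91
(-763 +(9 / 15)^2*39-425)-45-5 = -30599 / 25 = -1223.96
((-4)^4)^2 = 65536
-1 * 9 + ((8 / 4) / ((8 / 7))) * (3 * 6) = 45 / 2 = 22.50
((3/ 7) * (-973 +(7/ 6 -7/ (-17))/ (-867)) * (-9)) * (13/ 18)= 159800537/ 58956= 2710.51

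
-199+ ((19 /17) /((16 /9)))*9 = -52589 /272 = -193.34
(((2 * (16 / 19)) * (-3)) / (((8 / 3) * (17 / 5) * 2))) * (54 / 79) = -4860 / 25517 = -0.19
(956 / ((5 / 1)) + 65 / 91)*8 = 53736 / 35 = 1535.31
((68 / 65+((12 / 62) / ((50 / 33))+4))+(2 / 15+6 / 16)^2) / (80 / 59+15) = 371991637 / 1120017600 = 0.33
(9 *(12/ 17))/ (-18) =-6/ 17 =-0.35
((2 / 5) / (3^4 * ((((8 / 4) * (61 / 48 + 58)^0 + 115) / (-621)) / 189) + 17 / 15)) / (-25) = -483 / 31775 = -0.02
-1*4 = -4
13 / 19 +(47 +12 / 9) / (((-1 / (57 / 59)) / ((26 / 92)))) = -645203 / 51566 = -12.51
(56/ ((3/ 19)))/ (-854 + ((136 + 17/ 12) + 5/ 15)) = -4256/ 8595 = -0.50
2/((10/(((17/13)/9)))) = 17/585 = 0.03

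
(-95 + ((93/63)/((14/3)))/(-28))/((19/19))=-260711/2744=-95.01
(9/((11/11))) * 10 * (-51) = -4590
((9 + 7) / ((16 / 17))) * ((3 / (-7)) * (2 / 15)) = -34 / 35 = -0.97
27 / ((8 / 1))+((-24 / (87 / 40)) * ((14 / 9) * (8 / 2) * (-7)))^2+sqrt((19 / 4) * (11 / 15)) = sqrt(3135) / 30+125883388067 / 544968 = 230994.12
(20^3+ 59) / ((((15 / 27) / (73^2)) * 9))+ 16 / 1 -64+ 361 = 42947976 / 5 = 8589595.20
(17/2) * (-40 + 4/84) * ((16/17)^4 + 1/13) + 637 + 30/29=26872877635/77792442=345.44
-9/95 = -0.09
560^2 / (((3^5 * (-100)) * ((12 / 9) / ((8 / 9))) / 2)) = -12544 / 729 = -17.21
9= 9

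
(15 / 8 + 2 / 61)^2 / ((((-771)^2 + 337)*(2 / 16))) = 866761 / 17705351504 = 0.00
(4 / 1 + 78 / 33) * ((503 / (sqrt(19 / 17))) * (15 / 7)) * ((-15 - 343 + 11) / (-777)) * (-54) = -471260700 * sqrt(323) / 54131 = -156464.72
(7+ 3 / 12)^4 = 707281 / 256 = 2762.82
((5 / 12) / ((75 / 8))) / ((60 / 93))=31 / 450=0.07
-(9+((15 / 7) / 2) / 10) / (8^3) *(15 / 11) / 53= -3825 / 8357888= -0.00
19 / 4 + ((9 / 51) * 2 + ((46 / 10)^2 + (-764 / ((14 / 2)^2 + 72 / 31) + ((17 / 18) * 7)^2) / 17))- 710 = -37355545022 / 54770175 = -682.04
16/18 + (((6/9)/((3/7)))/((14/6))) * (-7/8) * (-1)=1.47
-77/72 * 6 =-77/12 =-6.42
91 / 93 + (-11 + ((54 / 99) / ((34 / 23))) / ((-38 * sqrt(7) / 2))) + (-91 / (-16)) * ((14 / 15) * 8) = 5029 / 155-69 * sqrt(7) / 24871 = 32.44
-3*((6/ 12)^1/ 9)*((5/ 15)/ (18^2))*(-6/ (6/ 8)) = 1/ 729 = 0.00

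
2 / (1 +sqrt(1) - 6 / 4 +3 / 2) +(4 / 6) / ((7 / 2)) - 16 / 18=19 / 63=0.30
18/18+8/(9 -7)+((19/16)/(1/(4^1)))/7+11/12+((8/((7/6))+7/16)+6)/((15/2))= 2343/280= 8.37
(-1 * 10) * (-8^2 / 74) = 320 / 37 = 8.65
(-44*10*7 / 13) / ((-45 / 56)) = 34496 / 117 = 294.84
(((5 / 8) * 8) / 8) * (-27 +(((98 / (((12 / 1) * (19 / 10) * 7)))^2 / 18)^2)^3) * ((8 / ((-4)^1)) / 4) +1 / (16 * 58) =156646439129048059202178102068447 / 18563133126319921702360538919936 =8.44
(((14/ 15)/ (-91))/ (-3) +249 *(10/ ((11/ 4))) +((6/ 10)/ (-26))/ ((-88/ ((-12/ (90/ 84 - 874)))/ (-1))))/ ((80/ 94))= 1063.91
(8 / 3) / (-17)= -8 / 51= -0.16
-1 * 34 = -34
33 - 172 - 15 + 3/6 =-307/2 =-153.50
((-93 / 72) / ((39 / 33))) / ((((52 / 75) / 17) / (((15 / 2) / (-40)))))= 434775 / 86528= 5.02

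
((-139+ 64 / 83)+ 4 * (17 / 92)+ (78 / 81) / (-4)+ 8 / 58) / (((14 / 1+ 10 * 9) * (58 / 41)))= -16864621717 / 18032627808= -0.94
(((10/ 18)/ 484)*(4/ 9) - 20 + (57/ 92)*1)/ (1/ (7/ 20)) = -122323061/ 18033840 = -6.78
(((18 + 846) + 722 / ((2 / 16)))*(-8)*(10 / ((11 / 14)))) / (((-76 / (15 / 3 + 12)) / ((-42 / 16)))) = -82966800 / 209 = -396970.33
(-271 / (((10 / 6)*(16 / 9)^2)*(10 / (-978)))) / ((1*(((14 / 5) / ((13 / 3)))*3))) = 46514169 / 17920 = 2595.66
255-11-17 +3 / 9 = 682 / 3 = 227.33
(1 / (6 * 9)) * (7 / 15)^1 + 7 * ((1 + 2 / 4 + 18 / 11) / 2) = 195769 / 17820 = 10.99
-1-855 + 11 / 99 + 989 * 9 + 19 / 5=362201 / 45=8048.91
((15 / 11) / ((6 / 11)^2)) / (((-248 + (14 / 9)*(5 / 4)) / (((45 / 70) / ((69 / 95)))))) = -47025 / 2852276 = -0.02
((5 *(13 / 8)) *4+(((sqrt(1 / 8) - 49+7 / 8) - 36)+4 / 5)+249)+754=sqrt(2) / 4+38087 / 40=952.53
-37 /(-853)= 37 /853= 0.04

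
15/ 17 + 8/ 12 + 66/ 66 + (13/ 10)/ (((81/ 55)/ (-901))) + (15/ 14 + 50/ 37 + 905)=40887208/ 356643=114.64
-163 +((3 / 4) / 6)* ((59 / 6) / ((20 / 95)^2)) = -103885 / 768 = -135.27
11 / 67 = 0.16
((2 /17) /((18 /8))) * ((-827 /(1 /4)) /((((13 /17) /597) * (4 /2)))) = -2633168 /39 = -67517.13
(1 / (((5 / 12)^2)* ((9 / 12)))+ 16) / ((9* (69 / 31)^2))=568912 / 1071225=0.53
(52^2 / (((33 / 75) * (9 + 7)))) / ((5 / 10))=8450 / 11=768.18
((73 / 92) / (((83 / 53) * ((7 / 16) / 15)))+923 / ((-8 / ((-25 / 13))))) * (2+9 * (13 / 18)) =434799565 / 213808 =2033.60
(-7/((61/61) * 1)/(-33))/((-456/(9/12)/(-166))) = 581/10032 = 0.06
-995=-995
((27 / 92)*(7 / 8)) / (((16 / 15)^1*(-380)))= -567 / 894976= -0.00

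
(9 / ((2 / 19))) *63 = 10773 / 2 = 5386.50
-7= -7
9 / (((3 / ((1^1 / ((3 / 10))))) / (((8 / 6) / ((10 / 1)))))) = 4 / 3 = 1.33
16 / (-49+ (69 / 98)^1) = -1568 / 4733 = -0.33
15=15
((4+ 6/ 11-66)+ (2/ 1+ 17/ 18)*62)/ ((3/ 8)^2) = 767296/ 891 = 861.16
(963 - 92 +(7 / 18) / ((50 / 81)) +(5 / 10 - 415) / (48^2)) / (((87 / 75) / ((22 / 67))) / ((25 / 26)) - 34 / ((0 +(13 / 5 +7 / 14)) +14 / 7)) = -27607539025 / 94806528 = -291.20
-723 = -723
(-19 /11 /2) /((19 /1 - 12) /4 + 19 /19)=-38 /121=-0.31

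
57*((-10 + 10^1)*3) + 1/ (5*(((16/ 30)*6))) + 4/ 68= 33/ 272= 0.12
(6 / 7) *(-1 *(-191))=1146 / 7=163.71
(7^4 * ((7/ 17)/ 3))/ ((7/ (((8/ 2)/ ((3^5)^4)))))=9604/ 177826004451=0.00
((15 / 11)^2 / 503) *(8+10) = 4050 / 60863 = 0.07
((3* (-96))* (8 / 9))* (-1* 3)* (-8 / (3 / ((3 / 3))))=-2048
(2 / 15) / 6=1 / 45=0.02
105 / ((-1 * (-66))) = 1.59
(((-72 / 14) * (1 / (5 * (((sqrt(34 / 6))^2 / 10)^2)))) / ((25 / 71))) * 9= -828144 / 10115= -81.87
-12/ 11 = -1.09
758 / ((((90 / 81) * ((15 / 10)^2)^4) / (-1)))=-97024 / 3645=-26.62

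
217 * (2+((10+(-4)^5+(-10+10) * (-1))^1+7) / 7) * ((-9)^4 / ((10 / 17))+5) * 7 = -24044878347 / 10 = -2404487834.70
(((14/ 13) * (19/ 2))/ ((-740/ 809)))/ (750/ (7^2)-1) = -5272253/ 6743620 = -0.78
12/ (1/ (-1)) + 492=480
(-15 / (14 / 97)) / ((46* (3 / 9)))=-4365 / 644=-6.78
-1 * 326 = -326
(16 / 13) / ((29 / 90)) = 1440 / 377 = 3.82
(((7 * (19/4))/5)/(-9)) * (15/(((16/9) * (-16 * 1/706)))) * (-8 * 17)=-2394399/64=-37412.48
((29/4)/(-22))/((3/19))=-551/264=-2.09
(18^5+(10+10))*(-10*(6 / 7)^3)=-4081510080 / 343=-11899446.30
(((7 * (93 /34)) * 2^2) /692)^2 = 0.01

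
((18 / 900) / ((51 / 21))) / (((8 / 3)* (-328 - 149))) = -7 / 1081200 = -0.00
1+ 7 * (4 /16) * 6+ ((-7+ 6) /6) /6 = 413 /36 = 11.47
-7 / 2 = -3.50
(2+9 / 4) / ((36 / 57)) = 323 / 48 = 6.73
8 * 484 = 3872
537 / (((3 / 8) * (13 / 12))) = 17184 / 13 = 1321.85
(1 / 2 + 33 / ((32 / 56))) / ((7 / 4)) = 233 / 7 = 33.29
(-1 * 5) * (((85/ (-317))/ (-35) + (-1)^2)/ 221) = -0.02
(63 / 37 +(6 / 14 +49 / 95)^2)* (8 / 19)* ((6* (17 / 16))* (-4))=-8660286132 / 310884175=-27.86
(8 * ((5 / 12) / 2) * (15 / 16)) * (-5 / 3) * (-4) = 125 / 12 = 10.42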